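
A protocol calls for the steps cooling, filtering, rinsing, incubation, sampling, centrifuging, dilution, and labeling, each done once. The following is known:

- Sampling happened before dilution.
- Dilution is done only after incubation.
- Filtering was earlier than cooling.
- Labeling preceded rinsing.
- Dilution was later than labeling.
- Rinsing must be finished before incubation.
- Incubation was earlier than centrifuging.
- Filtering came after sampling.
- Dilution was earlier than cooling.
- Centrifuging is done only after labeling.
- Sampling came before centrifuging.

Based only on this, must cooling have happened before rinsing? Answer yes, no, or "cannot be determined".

no

Tracing the constraints gives rinsing → incubation → dilution → cooling, so rinsing must come before cooling.
That means cooling cannot be before rinsing.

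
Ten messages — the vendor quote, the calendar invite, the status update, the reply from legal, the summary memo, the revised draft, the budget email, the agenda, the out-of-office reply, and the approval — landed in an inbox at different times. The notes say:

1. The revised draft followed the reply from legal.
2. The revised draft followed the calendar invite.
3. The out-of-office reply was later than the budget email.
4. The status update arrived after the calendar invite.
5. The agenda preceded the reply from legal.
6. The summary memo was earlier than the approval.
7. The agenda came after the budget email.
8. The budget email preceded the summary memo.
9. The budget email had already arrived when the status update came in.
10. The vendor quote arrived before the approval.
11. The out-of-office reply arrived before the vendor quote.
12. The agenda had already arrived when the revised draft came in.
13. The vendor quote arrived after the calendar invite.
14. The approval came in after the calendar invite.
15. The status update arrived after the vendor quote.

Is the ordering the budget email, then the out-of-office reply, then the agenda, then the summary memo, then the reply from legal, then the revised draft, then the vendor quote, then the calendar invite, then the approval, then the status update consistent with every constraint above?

no

The constraints require the calendar invite before the vendor quote, but in the proposed sequence the vendor quote appears ahead of the calendar invite. That one violation is enough.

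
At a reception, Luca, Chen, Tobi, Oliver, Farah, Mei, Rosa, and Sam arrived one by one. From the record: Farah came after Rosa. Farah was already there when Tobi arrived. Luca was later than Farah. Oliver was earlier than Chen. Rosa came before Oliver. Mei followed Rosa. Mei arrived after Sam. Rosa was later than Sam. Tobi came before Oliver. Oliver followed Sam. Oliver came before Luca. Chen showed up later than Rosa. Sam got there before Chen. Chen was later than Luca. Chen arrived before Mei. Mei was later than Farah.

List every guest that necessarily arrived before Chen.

Farah, Luca, Oliver, Rosa, Sam, Tobi

Directly stated before Chen: Luca, Oliver, Rosa, and Sam.
Farah reaches Chen via Farah → Luca → Chen.
Tobi reaches Chen via Tobi → Oliver → Chen.
No chain forces Mei ahead of Chen.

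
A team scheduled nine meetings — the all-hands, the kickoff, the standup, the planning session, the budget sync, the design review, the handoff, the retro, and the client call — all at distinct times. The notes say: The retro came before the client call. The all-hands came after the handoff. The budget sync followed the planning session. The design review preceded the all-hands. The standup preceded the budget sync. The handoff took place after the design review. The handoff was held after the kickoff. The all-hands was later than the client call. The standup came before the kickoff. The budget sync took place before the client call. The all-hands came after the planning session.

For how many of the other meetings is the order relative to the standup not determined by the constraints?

3

Forced after the standup: the all-hands, the budget sync, the client call, the handoff, and the kickoff.
That leaves the design review, the planning session, and the retro with no forced order relative to the standup — 3.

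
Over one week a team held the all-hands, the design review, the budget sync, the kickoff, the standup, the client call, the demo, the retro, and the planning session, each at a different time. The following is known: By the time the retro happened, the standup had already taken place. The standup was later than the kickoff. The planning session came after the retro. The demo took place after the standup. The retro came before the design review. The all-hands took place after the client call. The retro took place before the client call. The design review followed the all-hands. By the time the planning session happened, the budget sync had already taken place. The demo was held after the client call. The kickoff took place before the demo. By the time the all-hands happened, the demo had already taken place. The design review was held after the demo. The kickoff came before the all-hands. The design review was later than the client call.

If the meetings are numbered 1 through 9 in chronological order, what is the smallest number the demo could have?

The client call, the kickoff, the retro, and the standup must all come before the demo — 4 forced predecessors.
Nothing else is forced ahead of the demo, so its earliest slot is position 4 + 1 = 5.

5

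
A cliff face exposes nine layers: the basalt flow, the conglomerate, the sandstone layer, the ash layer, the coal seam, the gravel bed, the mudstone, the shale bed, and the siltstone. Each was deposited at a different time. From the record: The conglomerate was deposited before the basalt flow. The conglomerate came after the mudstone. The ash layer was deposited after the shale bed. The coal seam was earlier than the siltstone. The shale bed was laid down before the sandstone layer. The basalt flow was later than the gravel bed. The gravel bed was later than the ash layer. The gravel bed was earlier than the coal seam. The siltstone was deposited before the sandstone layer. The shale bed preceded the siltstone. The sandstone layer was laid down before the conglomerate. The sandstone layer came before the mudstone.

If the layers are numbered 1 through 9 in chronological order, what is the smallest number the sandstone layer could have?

6

The ash layer, the coal seam, the gravel bed, the shale bed, and the siltstone must all come before the sandstone layer — 5 forced predecessors.
Nothing else is forced ahead of the sandstone layer, so its earliest slot is position 5 + 1 = 6.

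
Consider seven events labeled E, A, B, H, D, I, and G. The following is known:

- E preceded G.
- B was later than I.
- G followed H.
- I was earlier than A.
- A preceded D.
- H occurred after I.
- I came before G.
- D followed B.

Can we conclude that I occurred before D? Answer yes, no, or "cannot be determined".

yes

Chain the constraints: I → A → D. Each link is directly stated, so I comes before D.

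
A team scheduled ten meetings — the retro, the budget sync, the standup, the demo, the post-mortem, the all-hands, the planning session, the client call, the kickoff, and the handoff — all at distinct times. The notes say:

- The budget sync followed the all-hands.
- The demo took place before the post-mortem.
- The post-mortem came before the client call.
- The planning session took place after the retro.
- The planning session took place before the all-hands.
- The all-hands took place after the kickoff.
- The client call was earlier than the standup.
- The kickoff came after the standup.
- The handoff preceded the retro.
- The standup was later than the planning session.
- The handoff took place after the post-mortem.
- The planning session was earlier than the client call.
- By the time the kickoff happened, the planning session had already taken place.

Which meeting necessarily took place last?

Every other meeting has a chain of constraints placing it before the budget sync, so the budget sync is last.

the budget sync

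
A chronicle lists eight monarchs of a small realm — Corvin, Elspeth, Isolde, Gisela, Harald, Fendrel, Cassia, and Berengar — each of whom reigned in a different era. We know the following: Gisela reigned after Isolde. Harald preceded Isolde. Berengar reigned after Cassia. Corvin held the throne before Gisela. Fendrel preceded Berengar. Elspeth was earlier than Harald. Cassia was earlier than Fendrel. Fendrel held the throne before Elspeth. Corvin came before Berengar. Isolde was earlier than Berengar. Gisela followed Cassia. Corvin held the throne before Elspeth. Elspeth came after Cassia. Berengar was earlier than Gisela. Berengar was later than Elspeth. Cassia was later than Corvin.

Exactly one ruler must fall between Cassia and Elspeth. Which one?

Fendrel

Tracing the constraints gives Cassia → Fendrel → Elspeth, so Fendrel sits after Cassia and before Elspeth.
No other ruler is forced both after Cassia and before Elspeth.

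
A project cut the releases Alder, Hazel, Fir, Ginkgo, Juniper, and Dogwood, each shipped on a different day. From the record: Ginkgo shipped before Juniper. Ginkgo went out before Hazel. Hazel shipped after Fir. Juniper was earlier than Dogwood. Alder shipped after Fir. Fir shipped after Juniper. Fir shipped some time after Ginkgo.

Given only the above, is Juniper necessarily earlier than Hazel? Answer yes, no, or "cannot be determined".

yes

Chain the constraints: Juniper → Fir → Hazel. Each link is directly stated, so Juniper comes before Hazel.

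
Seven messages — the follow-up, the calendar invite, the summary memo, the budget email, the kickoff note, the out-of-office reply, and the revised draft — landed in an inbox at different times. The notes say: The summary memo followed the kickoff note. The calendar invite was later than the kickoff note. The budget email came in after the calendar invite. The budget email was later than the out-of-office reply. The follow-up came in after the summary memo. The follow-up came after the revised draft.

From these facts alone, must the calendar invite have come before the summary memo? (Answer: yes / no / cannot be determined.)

No chain of stated constraints runs from the calendar invite to the summary memo, and none runs from the summary memo to the calendar invite either.
So the relative order of the calendar invite and the summary memo is not fixed by the given facts.

cannot be determined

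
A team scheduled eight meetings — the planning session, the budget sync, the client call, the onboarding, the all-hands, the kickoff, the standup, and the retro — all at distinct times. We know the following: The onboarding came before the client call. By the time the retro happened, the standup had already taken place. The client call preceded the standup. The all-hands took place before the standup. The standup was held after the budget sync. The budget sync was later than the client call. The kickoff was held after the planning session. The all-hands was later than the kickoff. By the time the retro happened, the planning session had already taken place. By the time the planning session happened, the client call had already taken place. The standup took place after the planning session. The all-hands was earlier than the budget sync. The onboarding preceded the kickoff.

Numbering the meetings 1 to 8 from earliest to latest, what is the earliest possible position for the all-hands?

5

The client call, the kickoff, the onboarding, and the planning session must all come before the all-hands — 4 forced predecessors.
Nothing else is forced ahead of the all-hands, so its earliest slot is position 4 + 1 = 5.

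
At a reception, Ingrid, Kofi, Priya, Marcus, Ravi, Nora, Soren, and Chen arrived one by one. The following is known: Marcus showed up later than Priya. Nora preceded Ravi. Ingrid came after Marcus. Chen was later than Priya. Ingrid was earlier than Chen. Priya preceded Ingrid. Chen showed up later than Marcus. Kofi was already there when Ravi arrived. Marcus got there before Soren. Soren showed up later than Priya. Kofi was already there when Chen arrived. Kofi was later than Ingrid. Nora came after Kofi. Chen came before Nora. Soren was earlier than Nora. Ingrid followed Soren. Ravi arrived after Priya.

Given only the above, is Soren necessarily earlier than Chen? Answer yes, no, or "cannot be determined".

yes

Chain the constraints: Soren → Ingrid → Chen. Each link is directly stated, so Soren comes before Chen.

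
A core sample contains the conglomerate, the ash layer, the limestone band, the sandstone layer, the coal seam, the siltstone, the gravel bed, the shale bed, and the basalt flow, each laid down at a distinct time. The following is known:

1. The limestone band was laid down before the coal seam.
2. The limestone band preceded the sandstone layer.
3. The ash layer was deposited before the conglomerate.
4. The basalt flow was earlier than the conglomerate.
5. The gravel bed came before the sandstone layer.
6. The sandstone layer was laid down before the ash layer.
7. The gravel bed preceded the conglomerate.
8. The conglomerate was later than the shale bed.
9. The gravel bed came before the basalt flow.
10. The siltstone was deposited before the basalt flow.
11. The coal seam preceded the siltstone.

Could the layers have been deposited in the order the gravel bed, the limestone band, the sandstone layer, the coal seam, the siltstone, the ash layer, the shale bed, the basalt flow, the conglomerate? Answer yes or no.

yes

Check each stated constraint against the proposed order — e.g. the gravel bed is ahead of the basalt flow; the gravel bed is ahead of the conglomerate. Every pair is in the required order; nothing is violated.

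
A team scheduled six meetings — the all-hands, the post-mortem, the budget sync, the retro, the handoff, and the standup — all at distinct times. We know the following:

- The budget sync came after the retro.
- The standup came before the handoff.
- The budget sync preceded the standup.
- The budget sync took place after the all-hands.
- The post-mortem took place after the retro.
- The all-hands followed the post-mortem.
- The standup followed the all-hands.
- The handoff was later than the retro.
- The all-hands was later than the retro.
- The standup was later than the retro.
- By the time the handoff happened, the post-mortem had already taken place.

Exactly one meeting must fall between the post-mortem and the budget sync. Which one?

Tracing the constraints gives the post-mortem → the all-hands → the budget sync, so the all-hands sits after the post-mortem and before the budget sync.
No other meeting is forced both after the post-mortem and before the budget sync.

the all-hands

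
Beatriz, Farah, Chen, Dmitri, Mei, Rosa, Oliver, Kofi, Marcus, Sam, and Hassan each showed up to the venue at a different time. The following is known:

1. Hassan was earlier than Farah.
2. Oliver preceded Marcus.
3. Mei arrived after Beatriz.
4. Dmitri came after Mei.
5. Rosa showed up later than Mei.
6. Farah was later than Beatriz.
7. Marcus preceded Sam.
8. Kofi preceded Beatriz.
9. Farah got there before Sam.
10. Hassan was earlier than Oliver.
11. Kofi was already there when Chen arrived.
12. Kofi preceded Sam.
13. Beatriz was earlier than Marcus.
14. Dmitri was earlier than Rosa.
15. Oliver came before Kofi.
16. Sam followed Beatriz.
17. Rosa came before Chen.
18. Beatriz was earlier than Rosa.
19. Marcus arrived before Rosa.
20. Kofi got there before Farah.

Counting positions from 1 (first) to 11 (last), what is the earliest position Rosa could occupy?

8

Beatriz, Dmitri, Hassan, Kofi, Marcus, Mei, and Oliver must all come before Rosa — 7 forced predecessors.
Nothing else is forced ahead of Rosa, so their earliest slot is position 7 + 1 = 8.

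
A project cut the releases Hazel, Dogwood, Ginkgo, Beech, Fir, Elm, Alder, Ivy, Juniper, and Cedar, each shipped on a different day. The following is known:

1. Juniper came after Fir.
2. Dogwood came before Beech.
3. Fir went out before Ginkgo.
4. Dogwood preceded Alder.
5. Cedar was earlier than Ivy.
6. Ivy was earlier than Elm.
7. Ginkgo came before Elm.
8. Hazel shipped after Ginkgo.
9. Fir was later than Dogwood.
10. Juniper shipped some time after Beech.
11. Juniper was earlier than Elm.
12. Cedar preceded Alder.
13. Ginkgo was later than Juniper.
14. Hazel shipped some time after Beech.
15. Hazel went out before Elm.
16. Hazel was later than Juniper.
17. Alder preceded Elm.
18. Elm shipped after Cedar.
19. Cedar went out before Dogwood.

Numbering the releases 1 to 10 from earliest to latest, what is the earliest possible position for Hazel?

7

Beech, Cedar, Dogwood, Fir, Ginkgo, and Juniper must all come before Hazel — 6 forced predecessors.
Nothing else is forced ahead of Hazel, so its earliest slot is position 6 + 1 = 7.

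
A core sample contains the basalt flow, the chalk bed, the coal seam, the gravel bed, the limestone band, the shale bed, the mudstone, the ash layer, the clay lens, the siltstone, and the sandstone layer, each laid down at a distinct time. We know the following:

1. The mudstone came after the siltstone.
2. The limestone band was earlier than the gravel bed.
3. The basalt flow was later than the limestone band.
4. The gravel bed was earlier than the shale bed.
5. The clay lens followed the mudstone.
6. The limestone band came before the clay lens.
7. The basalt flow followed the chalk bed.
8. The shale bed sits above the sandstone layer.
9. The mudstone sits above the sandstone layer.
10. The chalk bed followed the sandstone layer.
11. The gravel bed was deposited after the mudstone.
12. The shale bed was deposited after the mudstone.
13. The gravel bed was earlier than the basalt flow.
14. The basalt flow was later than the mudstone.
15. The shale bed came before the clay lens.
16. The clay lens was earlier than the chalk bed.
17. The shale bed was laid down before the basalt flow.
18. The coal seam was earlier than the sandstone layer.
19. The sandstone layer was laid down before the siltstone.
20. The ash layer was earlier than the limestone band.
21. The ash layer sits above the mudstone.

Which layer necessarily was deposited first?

the coal seam

The coal seam has a chain of constraints placing it before every other layer, so the coal seam must be first.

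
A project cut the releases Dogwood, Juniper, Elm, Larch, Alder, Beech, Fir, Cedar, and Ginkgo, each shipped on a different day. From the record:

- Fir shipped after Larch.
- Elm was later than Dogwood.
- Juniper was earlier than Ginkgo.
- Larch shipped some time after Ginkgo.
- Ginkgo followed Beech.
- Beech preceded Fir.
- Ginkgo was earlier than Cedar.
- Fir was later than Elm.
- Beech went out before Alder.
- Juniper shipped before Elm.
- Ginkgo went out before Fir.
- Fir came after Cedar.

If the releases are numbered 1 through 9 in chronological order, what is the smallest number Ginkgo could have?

3

Beech and Juniper must both come before Ginkgo — 2 forced predecessors.
Nothing else is forced ahead of Ginkgo, so its earliest slot is position 2 + 1 = 3.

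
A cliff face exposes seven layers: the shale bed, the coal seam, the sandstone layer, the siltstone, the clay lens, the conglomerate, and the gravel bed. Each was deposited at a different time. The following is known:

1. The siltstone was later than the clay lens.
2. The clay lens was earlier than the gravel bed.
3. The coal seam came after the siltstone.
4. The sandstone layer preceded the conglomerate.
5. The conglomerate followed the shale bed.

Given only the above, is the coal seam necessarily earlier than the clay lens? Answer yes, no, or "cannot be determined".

no

Tracing the constraints gives the clay lens → the siltstone → the coal seam, so the clay lens must come before the coal seam.
That means the coal seam cannot be before the clay lens.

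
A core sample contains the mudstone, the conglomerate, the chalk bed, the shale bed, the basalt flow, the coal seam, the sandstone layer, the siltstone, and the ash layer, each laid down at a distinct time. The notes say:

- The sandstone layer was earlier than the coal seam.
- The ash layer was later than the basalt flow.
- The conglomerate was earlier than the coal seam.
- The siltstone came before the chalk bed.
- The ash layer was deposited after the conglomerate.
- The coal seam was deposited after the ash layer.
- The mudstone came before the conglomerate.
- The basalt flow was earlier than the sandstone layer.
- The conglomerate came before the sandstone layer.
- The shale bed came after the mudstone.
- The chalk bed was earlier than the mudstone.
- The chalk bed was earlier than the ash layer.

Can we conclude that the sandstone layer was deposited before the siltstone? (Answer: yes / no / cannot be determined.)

no

Tracing the constraints gives the siltstone → the chalk bed → the mudstone → the conglomerate → the sandstone layer, so the siltstone must come before the sandstone layer.
That means the sandstone layer cannot be before the siltstone.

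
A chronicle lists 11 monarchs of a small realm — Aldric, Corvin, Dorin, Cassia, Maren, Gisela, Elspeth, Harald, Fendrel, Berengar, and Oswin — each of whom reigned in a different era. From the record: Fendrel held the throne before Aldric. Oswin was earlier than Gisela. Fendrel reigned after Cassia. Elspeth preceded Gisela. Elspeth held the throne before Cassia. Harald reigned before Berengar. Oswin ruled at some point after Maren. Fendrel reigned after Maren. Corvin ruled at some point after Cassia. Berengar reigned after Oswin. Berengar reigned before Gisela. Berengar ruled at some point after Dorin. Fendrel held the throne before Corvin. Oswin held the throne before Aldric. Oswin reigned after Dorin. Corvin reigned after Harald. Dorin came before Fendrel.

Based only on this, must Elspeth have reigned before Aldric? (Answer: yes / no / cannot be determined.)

yes

Chain the constraints: Elspeth → Cassia → Fendrel → Aldric. Each link is directly stated, so Elspeth comes before Aldric.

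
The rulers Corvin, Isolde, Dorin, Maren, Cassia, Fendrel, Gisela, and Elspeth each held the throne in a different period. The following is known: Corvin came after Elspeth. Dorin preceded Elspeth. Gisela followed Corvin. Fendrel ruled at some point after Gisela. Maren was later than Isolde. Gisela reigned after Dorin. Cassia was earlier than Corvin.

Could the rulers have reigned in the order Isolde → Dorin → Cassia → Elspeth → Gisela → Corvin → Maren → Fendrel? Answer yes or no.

no

The constraints require Corvin before Gisela, but in the proposed sequence Gisela appears ahead of Corvin. That one violation is enough.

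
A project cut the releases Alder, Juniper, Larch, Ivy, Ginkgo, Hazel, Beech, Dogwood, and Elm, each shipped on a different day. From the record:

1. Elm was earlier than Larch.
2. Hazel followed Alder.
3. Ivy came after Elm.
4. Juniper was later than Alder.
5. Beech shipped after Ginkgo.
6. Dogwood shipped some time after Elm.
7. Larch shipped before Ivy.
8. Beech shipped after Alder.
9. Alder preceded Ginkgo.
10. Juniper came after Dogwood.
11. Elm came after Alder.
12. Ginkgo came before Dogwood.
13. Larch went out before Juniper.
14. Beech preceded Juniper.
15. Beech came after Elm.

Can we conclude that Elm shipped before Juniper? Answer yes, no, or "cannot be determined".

yes

Chain the constraints: Elm → Dogwood → Juniper. Each link is directly stated, so Elm comes before Juniper.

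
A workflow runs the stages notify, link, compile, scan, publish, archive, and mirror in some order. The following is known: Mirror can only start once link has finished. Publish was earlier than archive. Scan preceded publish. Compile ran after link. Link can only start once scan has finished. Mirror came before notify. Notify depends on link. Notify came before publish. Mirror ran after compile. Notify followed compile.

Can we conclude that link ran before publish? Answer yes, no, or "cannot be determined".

yes

Chain the constraints: link → notify → publish. Each link is directly stated, so link comes before publish.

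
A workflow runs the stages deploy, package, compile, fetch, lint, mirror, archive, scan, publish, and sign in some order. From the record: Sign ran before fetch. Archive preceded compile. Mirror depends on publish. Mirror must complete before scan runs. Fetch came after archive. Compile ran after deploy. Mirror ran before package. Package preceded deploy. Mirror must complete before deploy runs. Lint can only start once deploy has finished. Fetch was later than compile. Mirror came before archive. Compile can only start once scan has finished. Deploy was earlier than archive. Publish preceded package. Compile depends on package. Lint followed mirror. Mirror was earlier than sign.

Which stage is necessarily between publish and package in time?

mirror

Tracing the constraints gives publish → mirror → package, so mirror sits after publish and before package.
No other stage is forced both after publish and before package.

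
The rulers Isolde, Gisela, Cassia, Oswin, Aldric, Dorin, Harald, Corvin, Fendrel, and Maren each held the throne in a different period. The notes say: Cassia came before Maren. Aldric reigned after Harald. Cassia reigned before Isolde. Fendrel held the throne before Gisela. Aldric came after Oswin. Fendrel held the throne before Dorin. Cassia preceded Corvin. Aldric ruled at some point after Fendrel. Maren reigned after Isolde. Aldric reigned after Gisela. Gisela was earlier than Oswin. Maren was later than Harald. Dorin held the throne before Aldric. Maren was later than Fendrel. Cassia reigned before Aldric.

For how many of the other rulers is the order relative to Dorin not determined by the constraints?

Forced before Dorin: Fendrel; forced after Dorin: Aldric.
That leaves Cassia, Corvin, Gisela, Harald, Isolde, Maren, and Oswin with no forced order relative to Dorin — 7.

7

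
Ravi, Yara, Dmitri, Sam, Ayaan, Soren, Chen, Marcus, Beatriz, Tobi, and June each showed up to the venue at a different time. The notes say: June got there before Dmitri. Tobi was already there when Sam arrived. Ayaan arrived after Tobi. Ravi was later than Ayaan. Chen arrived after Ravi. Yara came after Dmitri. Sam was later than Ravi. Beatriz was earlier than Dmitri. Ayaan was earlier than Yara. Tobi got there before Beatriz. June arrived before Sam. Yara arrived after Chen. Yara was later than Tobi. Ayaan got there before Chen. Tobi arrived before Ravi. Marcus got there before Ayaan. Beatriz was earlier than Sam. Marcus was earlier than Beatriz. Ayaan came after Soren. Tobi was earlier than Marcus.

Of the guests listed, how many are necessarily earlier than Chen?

5

Directly stated before Chen: Ayaan and Ravi.
Marcus reaches Chen via Marcus → Ayaan → Chen.
Soren reaches Chen via Soren → Ayaan → Chen.
Tobi reaches Chen via Tobi → Ayaan → Chen.
That's Ayaan, Marcus, Ravi, Soren, and Tobi — 5 in all.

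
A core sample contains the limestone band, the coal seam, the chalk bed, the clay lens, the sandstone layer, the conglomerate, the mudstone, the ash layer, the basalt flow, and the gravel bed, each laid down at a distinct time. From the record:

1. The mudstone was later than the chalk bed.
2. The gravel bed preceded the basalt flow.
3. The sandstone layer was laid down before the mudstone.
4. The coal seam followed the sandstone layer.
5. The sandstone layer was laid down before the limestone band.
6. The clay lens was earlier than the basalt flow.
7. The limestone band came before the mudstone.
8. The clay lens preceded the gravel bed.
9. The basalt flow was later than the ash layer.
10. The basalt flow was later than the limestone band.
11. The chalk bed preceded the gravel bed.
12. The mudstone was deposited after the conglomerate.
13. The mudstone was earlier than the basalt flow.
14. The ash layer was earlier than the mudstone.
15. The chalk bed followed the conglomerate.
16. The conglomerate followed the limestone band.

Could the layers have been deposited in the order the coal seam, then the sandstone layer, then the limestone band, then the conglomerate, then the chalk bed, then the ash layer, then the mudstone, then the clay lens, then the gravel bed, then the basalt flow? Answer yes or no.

no

The constraints require the sandstone layer before the coal seam, but in the proposed sequence the coal seam appears ahead of the sandstone layer. That one violation is enough.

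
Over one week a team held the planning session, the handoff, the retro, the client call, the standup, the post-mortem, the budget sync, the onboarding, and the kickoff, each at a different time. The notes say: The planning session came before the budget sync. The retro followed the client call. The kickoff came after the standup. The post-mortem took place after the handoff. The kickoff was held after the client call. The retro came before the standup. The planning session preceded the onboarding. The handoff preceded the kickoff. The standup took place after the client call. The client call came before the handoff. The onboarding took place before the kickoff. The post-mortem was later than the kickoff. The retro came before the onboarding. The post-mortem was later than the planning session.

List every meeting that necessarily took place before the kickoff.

Directly stated before the kickoff: the client call, the handoff, the onboarding, and the standup.
The planning session reaches the kickoff via the planning session → the onboarding → the kickoff.
The retro reaches the kickoff via the retro → the onboarding → the kickoff.

the client call, the handoff, the onboarding, the planning session, the retro, the standup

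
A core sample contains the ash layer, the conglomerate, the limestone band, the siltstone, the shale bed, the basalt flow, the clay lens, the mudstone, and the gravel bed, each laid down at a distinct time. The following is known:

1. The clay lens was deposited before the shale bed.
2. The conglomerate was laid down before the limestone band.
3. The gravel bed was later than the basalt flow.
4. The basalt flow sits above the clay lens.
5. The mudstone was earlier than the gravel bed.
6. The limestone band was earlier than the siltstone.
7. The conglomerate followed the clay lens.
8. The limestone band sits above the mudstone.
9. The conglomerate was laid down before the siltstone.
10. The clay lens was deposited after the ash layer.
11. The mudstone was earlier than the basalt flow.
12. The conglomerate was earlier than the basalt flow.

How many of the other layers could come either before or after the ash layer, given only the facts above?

Forced after the ash layer: the basalt flow, the clay lens, the conglomerate, the gravel bed, the limestone band, the shale bed, and the siltstone.
That leaves the mudstone with no forced order relative to the ash layer — 1.

1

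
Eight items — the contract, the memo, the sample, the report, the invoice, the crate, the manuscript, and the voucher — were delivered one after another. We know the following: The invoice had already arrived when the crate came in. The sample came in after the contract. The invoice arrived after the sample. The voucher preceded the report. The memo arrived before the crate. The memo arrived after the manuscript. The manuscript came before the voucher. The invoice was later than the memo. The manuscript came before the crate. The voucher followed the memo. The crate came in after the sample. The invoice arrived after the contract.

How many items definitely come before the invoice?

Directly stated before the invoice: the contract, the memo, and the sample.
The manuscript reaches the invoice via the manuscript → the memo → the invoice.
No chain forces the crate (or any of the others) ahead of the invoice.
That's the contract, the manuscript, the memo, and the sample — 4 in all.

4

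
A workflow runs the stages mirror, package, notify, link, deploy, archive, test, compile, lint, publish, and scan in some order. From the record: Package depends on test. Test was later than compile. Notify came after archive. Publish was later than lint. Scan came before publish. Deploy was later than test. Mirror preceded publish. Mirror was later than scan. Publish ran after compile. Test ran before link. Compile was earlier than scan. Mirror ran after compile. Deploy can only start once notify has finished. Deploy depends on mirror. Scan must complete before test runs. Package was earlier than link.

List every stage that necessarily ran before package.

Directly stated before package: test.
Compile reaches package via compile → test → package.
Scan reaches package via scan → test → package.

compile, scan, test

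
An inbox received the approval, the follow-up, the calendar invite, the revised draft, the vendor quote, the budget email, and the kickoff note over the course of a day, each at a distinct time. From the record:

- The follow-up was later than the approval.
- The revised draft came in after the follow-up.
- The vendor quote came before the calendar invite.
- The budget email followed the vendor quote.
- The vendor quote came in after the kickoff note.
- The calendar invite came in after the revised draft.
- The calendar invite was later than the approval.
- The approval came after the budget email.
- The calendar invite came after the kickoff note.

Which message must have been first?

The kickoff note has a chain of constraints placing it before every other message, so the kickoff note must be first.

the kickoff note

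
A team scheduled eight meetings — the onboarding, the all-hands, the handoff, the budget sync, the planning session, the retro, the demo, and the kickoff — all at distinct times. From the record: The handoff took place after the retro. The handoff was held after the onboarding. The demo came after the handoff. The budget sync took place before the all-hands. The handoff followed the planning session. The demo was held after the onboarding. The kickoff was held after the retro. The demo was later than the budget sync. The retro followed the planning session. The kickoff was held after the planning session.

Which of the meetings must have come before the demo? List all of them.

Directly stated before the demo: the budget sync, the handoff, and the onboarding.
The planning session reaches the demo via the planning session → the handoff → the demo.
The retro reaches the demo via the retro → the handoff → the demo.
No chain forces the kickoff (or any of the others) ahead of the demo.

the budget sync, the handoff, the onboarding, the planning session, the retro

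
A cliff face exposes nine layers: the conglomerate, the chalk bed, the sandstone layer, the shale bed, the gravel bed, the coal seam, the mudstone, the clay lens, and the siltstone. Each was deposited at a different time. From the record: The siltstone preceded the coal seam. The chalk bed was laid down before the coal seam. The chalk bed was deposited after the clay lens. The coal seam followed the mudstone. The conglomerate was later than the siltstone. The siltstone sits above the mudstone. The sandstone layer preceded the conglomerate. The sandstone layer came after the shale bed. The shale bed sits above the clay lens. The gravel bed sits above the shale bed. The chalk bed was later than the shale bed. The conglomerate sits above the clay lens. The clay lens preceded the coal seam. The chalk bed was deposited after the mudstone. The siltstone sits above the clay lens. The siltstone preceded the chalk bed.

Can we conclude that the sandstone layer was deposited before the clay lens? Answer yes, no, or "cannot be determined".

no

Tracing the constraints gives the clay lens → the shale bed → the sandstone layer, so the clay lens must come before the sandstone layer.
That means the sandstone layer cannot be before the clay lens.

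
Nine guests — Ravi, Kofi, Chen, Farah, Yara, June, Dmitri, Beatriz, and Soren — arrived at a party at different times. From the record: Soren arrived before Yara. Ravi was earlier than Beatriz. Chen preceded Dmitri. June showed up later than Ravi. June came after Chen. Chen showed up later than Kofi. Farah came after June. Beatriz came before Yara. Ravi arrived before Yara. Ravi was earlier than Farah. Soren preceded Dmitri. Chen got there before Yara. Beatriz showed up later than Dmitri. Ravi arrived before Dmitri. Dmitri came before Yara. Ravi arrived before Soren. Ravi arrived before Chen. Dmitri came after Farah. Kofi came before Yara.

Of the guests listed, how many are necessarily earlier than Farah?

Directly stated before Farah: June and Ravi.
Chen reaches Farah via Chen → June → Farah.
Kofi reaches Farah via Kofi → Chen → June → Farah.
That's Chen, June, Kofi, and Ravi — 4 in all.

4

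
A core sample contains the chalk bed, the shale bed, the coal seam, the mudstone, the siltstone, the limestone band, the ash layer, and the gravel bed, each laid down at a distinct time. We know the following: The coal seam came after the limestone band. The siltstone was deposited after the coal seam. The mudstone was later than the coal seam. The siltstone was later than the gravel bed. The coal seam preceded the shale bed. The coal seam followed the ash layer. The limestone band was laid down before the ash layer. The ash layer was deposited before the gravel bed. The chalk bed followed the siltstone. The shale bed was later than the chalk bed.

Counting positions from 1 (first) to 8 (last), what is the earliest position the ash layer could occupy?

The limestone band must come before the ash layer — 1 forced predecessor.
Nothing else is forced ahead of the ash layer, so its earliest slot is position 1 + 1 = 2.

2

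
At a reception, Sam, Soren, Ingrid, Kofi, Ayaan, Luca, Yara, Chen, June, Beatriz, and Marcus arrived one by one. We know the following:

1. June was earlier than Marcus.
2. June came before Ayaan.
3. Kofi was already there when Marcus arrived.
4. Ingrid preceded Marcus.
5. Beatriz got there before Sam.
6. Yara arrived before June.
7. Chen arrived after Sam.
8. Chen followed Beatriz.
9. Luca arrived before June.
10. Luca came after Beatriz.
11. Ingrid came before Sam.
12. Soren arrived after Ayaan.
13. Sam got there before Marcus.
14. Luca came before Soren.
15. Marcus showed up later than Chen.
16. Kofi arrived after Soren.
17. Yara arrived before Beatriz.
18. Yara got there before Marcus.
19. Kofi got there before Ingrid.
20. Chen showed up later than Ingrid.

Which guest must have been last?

Every other guest has a chain of constraints placing them before Marcus, so Marcus is last.

Marcus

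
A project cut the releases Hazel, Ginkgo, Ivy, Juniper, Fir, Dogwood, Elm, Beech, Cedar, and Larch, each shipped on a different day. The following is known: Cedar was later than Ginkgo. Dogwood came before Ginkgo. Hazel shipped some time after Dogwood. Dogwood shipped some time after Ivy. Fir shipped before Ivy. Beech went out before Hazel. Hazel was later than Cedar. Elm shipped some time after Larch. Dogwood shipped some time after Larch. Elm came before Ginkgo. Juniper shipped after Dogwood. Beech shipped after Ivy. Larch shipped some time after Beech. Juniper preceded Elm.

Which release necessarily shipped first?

Fir has a chain of constraints placing it before every other release, so Fir must be first.

Fir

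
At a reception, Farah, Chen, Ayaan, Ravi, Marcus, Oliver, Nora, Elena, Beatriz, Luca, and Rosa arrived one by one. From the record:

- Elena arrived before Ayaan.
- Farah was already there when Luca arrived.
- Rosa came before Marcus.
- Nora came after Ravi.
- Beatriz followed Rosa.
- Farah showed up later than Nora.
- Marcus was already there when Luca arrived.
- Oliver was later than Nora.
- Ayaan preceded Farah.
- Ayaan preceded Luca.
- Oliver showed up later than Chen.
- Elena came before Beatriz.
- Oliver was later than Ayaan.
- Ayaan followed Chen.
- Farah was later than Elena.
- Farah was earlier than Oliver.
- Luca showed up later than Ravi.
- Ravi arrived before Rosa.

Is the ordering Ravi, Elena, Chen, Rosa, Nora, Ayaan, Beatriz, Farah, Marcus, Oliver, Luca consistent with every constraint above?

yes

Check each stated constraint against the proposed order — e.g. Chen is ahead of Oliver; Ravi is ahead of Luca. Every pair is in the required order; nothing is violated.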